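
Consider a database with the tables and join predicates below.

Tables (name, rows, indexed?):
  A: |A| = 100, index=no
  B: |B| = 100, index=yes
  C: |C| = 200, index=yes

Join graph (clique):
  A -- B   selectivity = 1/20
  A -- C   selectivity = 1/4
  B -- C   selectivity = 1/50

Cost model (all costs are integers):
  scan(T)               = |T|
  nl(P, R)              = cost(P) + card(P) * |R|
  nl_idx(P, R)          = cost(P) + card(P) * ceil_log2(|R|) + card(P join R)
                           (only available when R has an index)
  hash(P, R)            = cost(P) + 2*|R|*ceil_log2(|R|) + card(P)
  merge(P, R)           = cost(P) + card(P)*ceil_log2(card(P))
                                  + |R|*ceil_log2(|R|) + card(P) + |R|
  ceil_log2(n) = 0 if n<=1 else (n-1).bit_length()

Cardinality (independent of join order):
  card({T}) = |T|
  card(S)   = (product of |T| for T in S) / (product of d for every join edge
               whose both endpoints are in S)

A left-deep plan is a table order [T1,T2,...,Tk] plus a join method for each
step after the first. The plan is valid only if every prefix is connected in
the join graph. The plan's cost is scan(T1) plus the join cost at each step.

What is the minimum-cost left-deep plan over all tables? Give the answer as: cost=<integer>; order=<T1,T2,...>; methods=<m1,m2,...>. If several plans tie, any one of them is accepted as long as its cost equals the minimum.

Selinger DP (subsets sized 1..n):
  {A}: scan cost=100, card=100
  {B}: scan cost=100, card=100
  {C}: scan cost=200, card=200
  {AB}: card=500; try (B,nl_idx)→1300, (B,hash)→1600, (A,hash)→1600, (B,merge)→1700, (A,merge)→1700, (B,nl)→10100 …(+1); best=1300 via (B,nl_idx)
  {AC}: card=5000; try (A,hash)→1800, (C,merge)→2700, (A,merge)→2800, (C,hash)→3400, (C,nl_idx)→5900, (C,nl)→20100 …(+1); best=1800 via (A,hash)
  {BC}: card=400; try (C,nl_idx)→1300, (B,hash)→1800, (B,nl_idx)→2000, (C,merge)→2700, (B,merge)→2800, (C,hash)→3400 …(+2); best=1300 via (C,nl_idx)
  {ABC}: card=500; try (A,hash)→3100, (C,hash)→5000, (C,nl_idx)→5800, (A,merge)→6100, (C,merge)→8100, (B,hash)→8200 …(+5); best=3100 via (A,hash)

cost=3100; order=B,C,A; methods=nl_idx,hash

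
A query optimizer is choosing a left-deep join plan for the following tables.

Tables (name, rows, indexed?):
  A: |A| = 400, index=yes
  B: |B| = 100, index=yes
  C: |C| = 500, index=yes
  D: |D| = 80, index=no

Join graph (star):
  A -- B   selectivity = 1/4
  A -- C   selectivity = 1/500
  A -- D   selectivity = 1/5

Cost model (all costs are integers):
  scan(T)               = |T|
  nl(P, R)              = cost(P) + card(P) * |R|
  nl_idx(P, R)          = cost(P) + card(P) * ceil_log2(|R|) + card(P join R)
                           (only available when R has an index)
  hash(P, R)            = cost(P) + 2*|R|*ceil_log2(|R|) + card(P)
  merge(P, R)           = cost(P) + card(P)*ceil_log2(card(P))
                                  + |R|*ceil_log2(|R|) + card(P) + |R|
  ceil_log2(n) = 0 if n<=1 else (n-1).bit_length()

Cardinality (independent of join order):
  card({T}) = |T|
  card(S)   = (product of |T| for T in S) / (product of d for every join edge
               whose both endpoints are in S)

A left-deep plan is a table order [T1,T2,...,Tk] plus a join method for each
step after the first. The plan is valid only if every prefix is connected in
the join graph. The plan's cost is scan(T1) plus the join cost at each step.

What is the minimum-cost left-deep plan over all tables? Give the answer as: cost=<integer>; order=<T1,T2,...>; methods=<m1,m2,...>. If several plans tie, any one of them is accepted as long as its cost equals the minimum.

Selinger DP (subsets sized 1..n):
  {A}: scan cost=400, card=400
  {B}: scan cost=100, card=100
  {C}: scan cost=500, card=500
  {D}: scan cost=80, card=80
  {AB}: card=10000; try (B,hash)→2200, (A,merge)→4900, (B,merge)→5200, (A,hash)→7400, (A,nl_idx)→11000, (B,nl_idx)→13200 …(+2); best=2200 via (B,hash)
  {AC}: card=400; try (C,nl_idx)→4400, (A,nl_idx)→5400, (A,hash)→8200, (C,merge)→9400, (A,merge)→9500, (C,hash)→9800 …(+2); best=4400 via (C,nl_idx)
  {AD}: card=6400; try (D,hash)→1920, (A,merge)→4720, (D,merge)→5040, (A,nl_idx)→7200, (A,hash)→7360, (A,nl)→32080 …(+1); best=1920 via (D,hash)
  {ABC}: card=10000; try (B,hash)→6200, (B,merge)→9200, (B,nl_idx)→17200, (C,hash)→21200, (B,nl)→44400, (C,nl_idx)→102200 …(+2); best=6200 via (B,hash)
  {ABD}: card=160000; try (B,hash)→9720, (D,hash)→13320, (B,merge)→92320, (D,merge)→152840, (B,nl_idx)→206720, (B,nl)→641920 …(+1); best=9720 via (B,hash)
  {ACD}: card=6400; try (D,hash)→5920, (D,merge)→9040, (C,hash)→17320, (D,nl)→36400, (C,nl_idx)→65920, (C,merge)→96520 …(+1); best=5920 via (D,hash)
  {ABCD}: card=160000; try (B,hash)→13720, (D,hash)→17320, (B,merge)→96320, (D,merge)→156840, (C,hash)→178720, (B,nl_idx)→210720 …(+5); best=13720 via (B,hash)

cost=13720; order=A,C,D,B; methods=nl_idx,hash,hash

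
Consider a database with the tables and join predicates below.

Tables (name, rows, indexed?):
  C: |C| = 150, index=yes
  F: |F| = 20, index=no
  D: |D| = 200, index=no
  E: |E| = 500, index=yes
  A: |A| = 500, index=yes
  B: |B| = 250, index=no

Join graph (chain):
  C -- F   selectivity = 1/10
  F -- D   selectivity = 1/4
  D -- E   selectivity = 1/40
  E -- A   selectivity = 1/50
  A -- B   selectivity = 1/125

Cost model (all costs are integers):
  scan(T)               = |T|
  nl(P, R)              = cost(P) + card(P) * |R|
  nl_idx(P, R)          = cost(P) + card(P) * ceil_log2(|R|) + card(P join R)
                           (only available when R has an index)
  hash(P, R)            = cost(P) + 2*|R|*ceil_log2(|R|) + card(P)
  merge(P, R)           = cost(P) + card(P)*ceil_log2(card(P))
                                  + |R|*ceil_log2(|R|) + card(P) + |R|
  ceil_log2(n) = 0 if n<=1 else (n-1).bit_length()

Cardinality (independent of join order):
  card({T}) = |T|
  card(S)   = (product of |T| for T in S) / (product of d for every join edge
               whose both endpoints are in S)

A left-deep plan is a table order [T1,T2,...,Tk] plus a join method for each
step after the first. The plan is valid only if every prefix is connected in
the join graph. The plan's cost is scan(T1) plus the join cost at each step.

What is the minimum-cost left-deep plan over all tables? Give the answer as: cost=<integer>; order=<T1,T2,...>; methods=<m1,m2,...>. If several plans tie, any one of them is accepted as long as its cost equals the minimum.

cost=329300; order=B,A,E,D,F,C; methods=nl_idx,hash,hash,hash,hash

Selinger DP (subsets sized 1..n):
  {C}: scan cost=150, card=150
  {F}: scan cost=20, card=20
  {D}: scan cost=200, card=200
  {E}: scan cost=500, card=500
  {A}: scan cost=500, card=500
  {B}: scan cost=250, card=250
  {CF}: card=300; try (C,nl_idx)→480, (F,hash)→500, (C,merge)→1490, (F,merge)→1620, (C,hash)→2440, (C,nl)→3020 …(+1); best=480 via (C,nl_idx)
  {DF}: card=1000; try (F,hash)→600, (D,merge)→1940, (F,merge)→2120, (D,hash)→3240, (D,nl)→4020, (F,nl)→4200; best=600 via (F,hash)
  {DE}: card=2500; try (D,hash)→4200, (E,nl_idx)→4500, (E,merge)→7000, (D,merge)→7300, (E,hash)→9400, (E,nl)→100200 …(+1); best=4200 via (D,hash)
  {AE}: card=5000; try (E,hash)→10000, (E,nl_idx)→10000, (A,hash)→10000, (A,nl_idx)→10000, (E,merge)→10500, (A,merge)→10500 …(+2); best=10000 via (E,hash)
  {AB}: card=1000; try (A,nl_idx)→3500, (B,hash)→5000, (A,merge)→7500, (B,merge)→7750, (A,hash)→9500, (A,nl)→125250 …(+1); best=3500 via (A,nl_idx)
  {CDF}: card=15000; try (D,hash)→3980, (C,hash)→4000, (D,merge)→5280, (C,merge)→12950, (C,nl_idx)→23600, (D,nl)→60480 …(+1); best=3980 via (D,hash)
  {DEF}: card=12500; try (F,hash)→6900, (E,hash)→10600, (E,merge)→16600, (E,nl_idx)→22100, (F,merge)→36820, (F,nl)→54200 …(+1); best=6900 via (F,hash)
  {ADE}: card=25000; try (A,hash)→15700, (D,hash)→18200, (A,merge)→41700, (A,nl_idx)→51700, (D,merge)→81800, (D,nl)→1010000 …(+1); best=15700 via (A,hash)
  {ABE}: card=10000; try (E,hash)→13500, (B,hash)→19000, (E,merge)→19500, (E,nl_idx)→22500, (B,merge)→82250, (E,nl)→503500 …(+1); best=13500 via (E,hash)
  {CDEF}: card=187500; try (C,hash)→21800, (E,hash)→27980, (C,merge)→195750, (E,merge)→233980, (C,nl_idx)→294400, (E,nl_idx)→326480 …(+2); best=21800 via (C,hash)
  {ADEF}: card=125000; try (A,hash)→28400, (F,hash)→40900, (A,merge)→199400, (A,nl_idx)→244400, (F,merge)→415820, (F,nl)→515700 …(+1); best=28400 via (A,hash)
  {ABDE}: card=50000; try (D,hash)→26700, (B,hash)→44700, (D,merge)→165300, (B,merge)→417950, (D,nl)→2013500, (B,nl)→6265700; best=26700 via (D,hash)
  {ACDEF}: card=1875000; try (C,hash)→155800, (A,hash)→218300, (C,merge)→2279750, (C,nl_idx)→2903400, (A,nl_idx)→3584300, (A,merge)→3589300 …(+2); best=155800 via (C,hash)
  {ABDEF}: card=250000; try (F,hash)→76900, (B,hash)→157400, (F,merge)→876820, (F,nl)→1026700, (B,merge)→2280650, (B,nl)→31278400; best=76900 via (F,hash)
  {ABCDEF}: card=3750000; try (C,hash)→329300, (B,hash)→2034800, (C,merge)→4828250, (C,nl_idx)→5826900, (C,nl)→37576900, (B,merge)→41408050 …(+1); best=329300 via (C,hash)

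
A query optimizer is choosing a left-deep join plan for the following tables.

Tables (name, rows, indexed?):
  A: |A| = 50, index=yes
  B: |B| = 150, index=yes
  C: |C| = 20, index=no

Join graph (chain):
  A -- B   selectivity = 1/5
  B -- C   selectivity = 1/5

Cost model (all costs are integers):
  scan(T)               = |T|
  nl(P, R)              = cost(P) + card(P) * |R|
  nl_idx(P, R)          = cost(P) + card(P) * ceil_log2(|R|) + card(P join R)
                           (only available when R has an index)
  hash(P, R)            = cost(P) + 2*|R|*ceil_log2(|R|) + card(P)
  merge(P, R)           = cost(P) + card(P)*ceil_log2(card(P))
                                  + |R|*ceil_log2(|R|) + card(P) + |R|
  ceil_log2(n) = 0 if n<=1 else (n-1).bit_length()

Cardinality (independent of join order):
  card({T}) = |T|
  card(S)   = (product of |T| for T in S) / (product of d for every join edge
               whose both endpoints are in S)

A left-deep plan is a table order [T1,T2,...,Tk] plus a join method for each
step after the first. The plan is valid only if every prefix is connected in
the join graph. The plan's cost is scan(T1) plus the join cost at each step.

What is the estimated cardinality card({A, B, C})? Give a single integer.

Tables in S: A(50), B(150), C(20)
Edges inside S: A-B(d=5), B-C(d=5)
numerator = 50 * 150 * 20 = 150000
denominator = 5 * 5 = 25
card(S) = 150000 / 25 = 6000

6000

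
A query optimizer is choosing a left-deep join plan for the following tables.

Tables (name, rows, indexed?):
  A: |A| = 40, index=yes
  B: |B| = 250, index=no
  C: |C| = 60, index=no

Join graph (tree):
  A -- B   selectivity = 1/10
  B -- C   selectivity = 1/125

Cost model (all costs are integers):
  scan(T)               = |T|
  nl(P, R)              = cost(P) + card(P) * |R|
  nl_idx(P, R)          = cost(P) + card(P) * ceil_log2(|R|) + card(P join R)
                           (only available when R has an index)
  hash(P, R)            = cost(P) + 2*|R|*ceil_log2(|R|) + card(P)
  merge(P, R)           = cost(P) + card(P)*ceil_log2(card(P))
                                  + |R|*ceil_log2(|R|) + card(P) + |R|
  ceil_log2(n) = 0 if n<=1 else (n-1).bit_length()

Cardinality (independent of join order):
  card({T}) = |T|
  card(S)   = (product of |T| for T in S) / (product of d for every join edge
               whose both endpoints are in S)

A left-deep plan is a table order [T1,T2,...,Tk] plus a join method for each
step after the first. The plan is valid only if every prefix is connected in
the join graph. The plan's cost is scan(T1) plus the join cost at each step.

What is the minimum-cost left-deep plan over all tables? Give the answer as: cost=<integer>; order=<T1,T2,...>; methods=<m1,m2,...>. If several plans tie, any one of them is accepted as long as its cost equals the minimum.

cost=1820; order=B,C,A; methods=hash,hash

Selinger DP (subsets sized 1..n):
  {A}: scan cost=40, card=40
  {B}: scan cost=250, card=250
  {C}: scan cost=60, card=60
  {AB}: card=1000; try (A,hash)→980, (B,merge)→2570, (A,nl_idx)→2750, (A,merge)→2780, (B,hash)→4080, (B,nl)→10040 …(+1); best=980 via (A,hash)
  {BC}: card=120; try (C,hash)→1220, (B,merge)→2730, (C,merge)→2920, (B,hash)→4120, (B,nl)→15060, (C,nl)→15250; best=1220 via (C,hash)
  {ABC}: card=480; try (A,hash)→1820, (A,nl_idx)→2420, (A,merge)→2460, (C,hash)→2700, (A,nl)→6020, (C,merge)→12400 …(+1); best=1820 via (A,hash)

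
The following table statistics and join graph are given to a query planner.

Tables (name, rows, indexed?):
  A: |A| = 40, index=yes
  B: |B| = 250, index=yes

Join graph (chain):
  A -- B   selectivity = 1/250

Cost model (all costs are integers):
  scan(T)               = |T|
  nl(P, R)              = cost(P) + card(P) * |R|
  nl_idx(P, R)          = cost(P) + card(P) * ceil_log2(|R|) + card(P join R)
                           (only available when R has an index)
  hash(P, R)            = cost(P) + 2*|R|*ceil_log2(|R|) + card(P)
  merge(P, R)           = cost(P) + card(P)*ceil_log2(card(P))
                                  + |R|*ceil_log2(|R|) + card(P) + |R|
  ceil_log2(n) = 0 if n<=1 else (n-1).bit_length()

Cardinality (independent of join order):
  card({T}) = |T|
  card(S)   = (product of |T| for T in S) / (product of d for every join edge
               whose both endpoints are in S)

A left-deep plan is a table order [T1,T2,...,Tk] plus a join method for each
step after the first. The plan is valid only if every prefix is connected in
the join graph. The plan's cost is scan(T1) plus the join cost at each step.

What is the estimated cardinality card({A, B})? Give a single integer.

40

Tables in S: A(40), B(250)
Edges inside S: A-B(d=250)
numerator = 40 * 250 = 10000
denominator = 250 = 250
card(S) = 10000 / 250 = 40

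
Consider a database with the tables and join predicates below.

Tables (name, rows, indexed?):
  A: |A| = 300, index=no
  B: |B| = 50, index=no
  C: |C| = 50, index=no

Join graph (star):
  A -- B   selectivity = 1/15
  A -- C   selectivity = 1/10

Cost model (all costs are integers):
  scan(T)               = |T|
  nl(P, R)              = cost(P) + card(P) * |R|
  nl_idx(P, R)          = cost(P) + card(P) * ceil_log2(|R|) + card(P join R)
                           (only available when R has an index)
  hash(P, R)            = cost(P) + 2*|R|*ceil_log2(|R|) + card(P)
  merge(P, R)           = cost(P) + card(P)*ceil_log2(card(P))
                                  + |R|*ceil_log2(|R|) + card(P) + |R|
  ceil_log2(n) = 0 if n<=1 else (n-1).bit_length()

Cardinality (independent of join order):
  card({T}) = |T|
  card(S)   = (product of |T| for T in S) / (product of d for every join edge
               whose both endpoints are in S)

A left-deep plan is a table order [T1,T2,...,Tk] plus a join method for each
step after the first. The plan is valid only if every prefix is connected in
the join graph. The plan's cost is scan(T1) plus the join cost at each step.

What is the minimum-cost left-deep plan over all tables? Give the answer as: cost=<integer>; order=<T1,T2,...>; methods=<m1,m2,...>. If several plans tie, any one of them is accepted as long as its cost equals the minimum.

cost=2800; order=A,B,C; methods=hash,hash

Selinger DP (subsets sized 1..n):
  {A}: scan cost=300, card=300
  {B}: scan cost=50, card=50
  {C}: scan cost=50, card=50
  {AB}: card=1000; try (B,hash)→1200, (A,merge)→3400, (B,merge)→3650, (A,hash)→5500, (A,nl)→15050, (B,nl)→15300; best=1200 via (B,hash)
  {AC}: card=1500; try (C,hash)→1200, (A,merge)→3400, (C,merge)→3650, (A,hash)→5500, (A,nl)→15050, (C,nl)→15300; best=1200 via (C,hash)
  {ABC}: card=5000; try (C,hash)→2800, (B,hash)→3300, (C,merge)→12550, (B,merge)→19550, (C,nl)→51200, (B,nl)→76200; best=2800 via (C,hash)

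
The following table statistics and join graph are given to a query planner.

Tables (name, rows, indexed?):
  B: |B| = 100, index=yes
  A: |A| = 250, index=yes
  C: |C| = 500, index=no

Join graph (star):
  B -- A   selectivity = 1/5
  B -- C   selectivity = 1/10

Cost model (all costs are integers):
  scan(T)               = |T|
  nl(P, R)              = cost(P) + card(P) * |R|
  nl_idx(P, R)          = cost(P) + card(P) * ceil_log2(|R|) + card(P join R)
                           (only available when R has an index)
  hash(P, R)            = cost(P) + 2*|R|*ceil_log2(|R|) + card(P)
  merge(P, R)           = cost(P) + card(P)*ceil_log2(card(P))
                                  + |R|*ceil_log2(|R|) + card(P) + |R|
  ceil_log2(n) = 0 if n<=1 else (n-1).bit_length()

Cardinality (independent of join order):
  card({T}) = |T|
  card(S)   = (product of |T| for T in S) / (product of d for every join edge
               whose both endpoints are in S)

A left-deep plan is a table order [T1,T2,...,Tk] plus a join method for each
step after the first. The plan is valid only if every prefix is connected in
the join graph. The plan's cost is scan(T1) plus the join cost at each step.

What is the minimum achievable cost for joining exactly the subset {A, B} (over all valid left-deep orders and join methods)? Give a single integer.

1900

Selinger DP over subsets of {A,B}:
  {B}: scan cost=100, card=100
  {A}: scan cost=250, card=250
  {AB}: card=5000; try (B,hash)→1900, (A,merge)→3150, (B,merge)→3300, (A,hash)→4200, (A,nl_idx)→5900, (B,nl_idx)→7000 …(+2); best=1900 via (B,hash)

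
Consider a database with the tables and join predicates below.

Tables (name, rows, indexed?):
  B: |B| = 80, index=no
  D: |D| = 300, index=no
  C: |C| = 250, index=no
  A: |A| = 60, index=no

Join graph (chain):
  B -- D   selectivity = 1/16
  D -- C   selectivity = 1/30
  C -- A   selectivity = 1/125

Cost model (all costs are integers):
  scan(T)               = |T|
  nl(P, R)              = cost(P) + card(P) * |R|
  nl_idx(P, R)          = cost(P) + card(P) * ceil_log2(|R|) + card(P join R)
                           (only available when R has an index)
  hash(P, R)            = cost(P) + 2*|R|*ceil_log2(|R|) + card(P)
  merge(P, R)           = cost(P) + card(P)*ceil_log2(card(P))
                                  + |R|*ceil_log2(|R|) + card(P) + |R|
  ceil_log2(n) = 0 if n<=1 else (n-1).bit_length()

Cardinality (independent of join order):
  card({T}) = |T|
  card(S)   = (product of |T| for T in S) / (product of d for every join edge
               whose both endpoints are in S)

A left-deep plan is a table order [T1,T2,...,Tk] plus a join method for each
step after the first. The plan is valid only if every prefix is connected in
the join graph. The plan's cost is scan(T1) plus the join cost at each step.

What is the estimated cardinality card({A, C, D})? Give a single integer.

Tables in S: A(60), C(250), D(300)
Edges inside S: D-C(d=30), C-A(d=125)
numerator = 60 * 250 * 300 = 4500000
denominator = 30 * 125 = 3750
card(S) = 4500000 / 3750 = 1200

1200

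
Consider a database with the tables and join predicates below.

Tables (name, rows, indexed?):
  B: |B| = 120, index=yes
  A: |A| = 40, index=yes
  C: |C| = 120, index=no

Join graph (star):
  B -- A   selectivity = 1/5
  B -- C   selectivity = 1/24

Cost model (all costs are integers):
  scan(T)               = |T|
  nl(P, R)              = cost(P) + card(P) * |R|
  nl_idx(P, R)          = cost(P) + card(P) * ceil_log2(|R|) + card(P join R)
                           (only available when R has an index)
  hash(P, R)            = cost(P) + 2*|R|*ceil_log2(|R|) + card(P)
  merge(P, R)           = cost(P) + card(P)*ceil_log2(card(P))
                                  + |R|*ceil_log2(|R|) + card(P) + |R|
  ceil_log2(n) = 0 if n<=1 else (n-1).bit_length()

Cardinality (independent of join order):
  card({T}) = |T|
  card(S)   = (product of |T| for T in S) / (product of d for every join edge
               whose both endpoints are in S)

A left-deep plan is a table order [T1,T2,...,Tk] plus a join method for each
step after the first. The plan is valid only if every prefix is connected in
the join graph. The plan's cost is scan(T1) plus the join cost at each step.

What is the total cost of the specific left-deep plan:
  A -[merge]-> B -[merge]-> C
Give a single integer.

step 1: scan A: cost=40, card=40
step 2: join B via merge
    card(P join B) = 40*120/(5) = 960
    cost = 40 + 40*6 + 120*7 + 40 + 120 = 1280
step 3: join C via merge
    card(P join C) = 960*120/(24) = 4800
    cost = 1280 + 960*10 + 120*7 + 960 + 120 = 12800

12800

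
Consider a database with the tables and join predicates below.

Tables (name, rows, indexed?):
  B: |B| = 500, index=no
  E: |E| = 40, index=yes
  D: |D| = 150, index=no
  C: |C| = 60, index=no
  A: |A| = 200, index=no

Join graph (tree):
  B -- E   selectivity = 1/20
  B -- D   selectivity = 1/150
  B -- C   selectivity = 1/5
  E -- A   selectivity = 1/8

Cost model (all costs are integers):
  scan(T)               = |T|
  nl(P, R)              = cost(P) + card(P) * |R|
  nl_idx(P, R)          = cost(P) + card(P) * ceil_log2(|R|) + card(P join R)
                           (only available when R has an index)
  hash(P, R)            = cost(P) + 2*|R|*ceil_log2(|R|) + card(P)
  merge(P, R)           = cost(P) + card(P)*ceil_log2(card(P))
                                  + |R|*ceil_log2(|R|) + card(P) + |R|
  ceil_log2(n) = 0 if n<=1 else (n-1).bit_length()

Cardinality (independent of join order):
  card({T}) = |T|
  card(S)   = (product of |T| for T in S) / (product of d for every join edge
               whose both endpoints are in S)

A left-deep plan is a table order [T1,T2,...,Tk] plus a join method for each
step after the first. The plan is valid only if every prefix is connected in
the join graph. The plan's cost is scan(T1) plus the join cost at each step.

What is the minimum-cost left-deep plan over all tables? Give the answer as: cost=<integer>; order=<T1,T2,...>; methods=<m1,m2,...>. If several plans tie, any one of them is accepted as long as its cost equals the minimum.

cost=21300; order=B,D,E,C,A; methods=hash,hash,hash,hash

Selinger DP (subsets sized 1..n):
  {B}: scan cost=500, card=500
  {E}: scan cost=40, card=40
  {D}: scan cost=150, card=150
  {C}: scan cost=60, card=60
  {A}: scan cost=200, card=200
  {BE}: card=1000; try (E,hash)→1480, (E,nl_idx)→4500, (B,merge)→5320, (E,merge)→5780, (B,hash)→9080, (B,nl)→20040 …(+1); best=1480 via (E,hash)
  {BD}: card=500; try (D,hash)→3400, (B,merge)→6500, (D,merge)→6850, (B,hash)→9300, (B,nl)→75150, (D,nl)→75500; best=3400 via (D,hash)
  {BC}: card=6000; try (C,hash)→1720, (B,merge)→5480, (C,merge)→5920, (B,hash)→9120, (B,nl)→30060, (C,nl)→30500; best=1720 via (C,hash)
  {AE}: card=1000; try (E,hash)→880, (A,merge)→2120, (E,merge)→2280, (E,nl_idx)→2400, (A,hash)→3280, (A,nl)→8040 …(+1); best=880 via (E,hash)
  {BDE}: card=1000; try (E,hash)→4380, (D,hash)→4880, (E,nl_idx)→7400, (E,merge)→8680, (D,merge)→13830, (E,nl)→23400 …(+1); best=4380 via (E,hash)
  {BCE}: card=12000; try (C,hash)→3200, (E,hash)→8200, (C,merge)→12900, (E,nl_idx)→49720, (C,nl)→61480, (E,merge)→86000 …(+1); best=3200 via (C,hash)
  {ABE}: card=25000; try (A,hash)→5680, (B,hash)→10880, (A,merge)→14280, (B,merge)→16880, (A,nl)→201480, (B,nl)→500880; best=5680 via (A,hash)
  {BCD}: card=6000; try (C,hash)→4620, (C,merge)→8820, (D,hash)→10120, (C,nl)→33400, (D,merge)→87070, (D,nl)→901720; best=4620 via (C,hash)
  {BCDE}: card=12000; try (C,hash)→6100, (E,hash)→11100, (C,merge)→15800, (D,hash)→17600, (E,nl_idx)→52620, (C,nl)→64380 …(+4); best=6100 via (C,hash)
  {ABDE}: card=25000; try (A,hash)→8580, (A,merge)→17180, (D,hash)→33080, (A,nl)→204380, (D,merge)→407030, (D,nl)→3755680; best=8580 via (A,hash)
  {ABCE}: card=300000; try (A,hash)→18400, (C,hash)→31400, (A,merge)→185000, (C,merge)→406100, (C,nl)→1505680, (A,nl)→2403200; best=18400 via (A,hash)
  {ABCDE}: card=300000; try (A,hash)→21300, (C,hash)→34300, (A,merge)→187900, (D,hash)→320800, (C,merge)→409000, (C,nl)→1508580 …(+3); best=21300 via (A,hash)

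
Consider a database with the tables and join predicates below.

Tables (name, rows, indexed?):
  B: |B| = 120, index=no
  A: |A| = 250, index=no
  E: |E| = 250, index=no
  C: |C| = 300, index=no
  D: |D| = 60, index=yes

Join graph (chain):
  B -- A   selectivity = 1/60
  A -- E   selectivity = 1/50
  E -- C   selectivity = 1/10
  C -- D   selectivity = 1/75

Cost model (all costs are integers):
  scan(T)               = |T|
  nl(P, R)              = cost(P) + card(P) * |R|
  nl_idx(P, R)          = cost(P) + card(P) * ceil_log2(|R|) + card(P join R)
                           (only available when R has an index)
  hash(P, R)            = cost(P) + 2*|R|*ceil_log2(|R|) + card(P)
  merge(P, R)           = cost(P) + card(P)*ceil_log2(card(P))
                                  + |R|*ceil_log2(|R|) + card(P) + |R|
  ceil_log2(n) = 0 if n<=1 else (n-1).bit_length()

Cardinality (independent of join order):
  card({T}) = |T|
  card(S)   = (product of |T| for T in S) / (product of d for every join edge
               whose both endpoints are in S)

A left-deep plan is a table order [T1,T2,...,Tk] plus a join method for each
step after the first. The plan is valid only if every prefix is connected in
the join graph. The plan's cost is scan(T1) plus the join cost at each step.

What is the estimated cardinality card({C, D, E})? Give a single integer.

Tables in S: C(300), D(60), E(250)
Edges inside S: E-C(d=10), C-D(d=75)
numerator = 300 * 60 * 250 = 4500000
denominator = 10 * 75 = 750
card(S) = 4500000 / 750 = 6000

6000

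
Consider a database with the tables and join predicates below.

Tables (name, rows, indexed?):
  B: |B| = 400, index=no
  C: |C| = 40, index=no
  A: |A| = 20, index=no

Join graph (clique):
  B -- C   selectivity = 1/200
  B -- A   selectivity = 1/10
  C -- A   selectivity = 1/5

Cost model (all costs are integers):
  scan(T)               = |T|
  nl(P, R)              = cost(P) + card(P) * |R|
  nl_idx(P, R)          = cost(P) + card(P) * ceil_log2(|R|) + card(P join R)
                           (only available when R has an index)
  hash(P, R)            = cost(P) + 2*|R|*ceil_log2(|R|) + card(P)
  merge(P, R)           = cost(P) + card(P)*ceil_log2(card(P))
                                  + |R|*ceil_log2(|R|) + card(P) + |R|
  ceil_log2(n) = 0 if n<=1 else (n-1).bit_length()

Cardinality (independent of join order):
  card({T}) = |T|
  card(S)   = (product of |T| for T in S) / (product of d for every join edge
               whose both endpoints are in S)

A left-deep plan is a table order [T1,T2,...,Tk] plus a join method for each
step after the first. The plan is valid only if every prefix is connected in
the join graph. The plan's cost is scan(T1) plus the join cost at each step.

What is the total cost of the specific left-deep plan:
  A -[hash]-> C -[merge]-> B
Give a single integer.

5960

step 1: scan A: cost=20, card=20
step 2: join C via hash
    card(P join C) = 20*40/(5) = 160
    cost = 20 + 2*40*6 + 20 = 520
step 3: join B via merge
    card(P join B) = 160*400/(200*10) = 32
    cost = 520 + 160*8 + 400*9 + 160 + 400 = 5960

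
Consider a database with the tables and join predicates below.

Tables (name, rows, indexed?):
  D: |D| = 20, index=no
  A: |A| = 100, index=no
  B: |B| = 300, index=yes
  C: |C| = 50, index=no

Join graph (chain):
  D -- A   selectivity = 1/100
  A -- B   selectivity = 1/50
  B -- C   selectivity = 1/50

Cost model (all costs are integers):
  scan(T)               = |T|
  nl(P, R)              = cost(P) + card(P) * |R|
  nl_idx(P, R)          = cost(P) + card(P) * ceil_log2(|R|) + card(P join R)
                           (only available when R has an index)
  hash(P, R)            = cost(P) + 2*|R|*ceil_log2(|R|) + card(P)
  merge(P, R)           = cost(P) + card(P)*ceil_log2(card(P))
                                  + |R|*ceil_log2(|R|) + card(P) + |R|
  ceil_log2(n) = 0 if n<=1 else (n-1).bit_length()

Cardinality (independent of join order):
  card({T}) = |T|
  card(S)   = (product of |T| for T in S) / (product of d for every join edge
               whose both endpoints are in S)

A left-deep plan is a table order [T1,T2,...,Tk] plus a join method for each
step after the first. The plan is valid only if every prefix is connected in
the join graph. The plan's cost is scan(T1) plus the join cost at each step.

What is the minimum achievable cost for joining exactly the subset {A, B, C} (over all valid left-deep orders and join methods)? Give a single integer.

Selinger DP over subsets of {A,B,C}:
  {A}: scan cost=100, card=100
  {B}: scan cost=300, card=300
  {C}: scan cost=50, card=50
  {AB}: card=600; try (B,nl_idx)→1600, (A,hash)→2000, (B,merge)→3900, (A,merge)→4100, (B,hash)→5600, (B,nl)→30100 …(+1); best=1600 via (B,nl_idx)
  {BC}: card=300; try (B,nl_idx)→800, (C,hash)→1200, (B,merge)→3400, (C,merge)→3650, (B,hash)→5500, (B,nl)→15050 …(+1); best=800 via (B,nl_idx)
  {ABC}: card=600; try (A,hash)→2500, (C,hash)→2800, (A,merge)→4600, (C,merge)→8550, (A,nl)→30800, (C,nl)→31600; best=2500 via (A,hash)

2500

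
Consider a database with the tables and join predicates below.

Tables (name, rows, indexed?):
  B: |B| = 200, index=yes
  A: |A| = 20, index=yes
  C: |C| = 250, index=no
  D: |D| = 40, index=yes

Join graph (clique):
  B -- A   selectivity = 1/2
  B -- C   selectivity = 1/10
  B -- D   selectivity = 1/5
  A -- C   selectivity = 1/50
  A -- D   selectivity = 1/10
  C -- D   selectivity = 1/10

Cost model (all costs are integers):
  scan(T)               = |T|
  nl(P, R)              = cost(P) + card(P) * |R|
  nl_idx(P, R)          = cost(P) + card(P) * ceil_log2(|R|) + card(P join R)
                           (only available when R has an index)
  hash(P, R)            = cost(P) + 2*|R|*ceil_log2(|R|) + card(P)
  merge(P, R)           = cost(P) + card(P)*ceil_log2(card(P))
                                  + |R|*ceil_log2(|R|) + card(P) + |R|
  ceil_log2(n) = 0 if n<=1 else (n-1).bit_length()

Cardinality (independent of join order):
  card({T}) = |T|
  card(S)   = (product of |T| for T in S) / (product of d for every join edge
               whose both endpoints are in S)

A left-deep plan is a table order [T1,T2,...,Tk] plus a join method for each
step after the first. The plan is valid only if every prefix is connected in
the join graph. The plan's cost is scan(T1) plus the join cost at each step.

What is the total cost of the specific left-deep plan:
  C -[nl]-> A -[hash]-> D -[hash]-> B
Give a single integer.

9070

step 1: scan C: cost=250, card=250
step 2: join A via nl
    card(P join A) = 250*20/(50) = 100
    cost = 250 + 250*20 = 5250
step 3: join D via hash
    card(P join D) = 100*40/(10*10) = 40
    cost = 5250 + 2*40*6 + 100 = 5830
step 4: join B via hash
    card(P join B) = 40*200/(2*10*5) = 80
    cost = 5830 + 2*200*8 + 40 = 9070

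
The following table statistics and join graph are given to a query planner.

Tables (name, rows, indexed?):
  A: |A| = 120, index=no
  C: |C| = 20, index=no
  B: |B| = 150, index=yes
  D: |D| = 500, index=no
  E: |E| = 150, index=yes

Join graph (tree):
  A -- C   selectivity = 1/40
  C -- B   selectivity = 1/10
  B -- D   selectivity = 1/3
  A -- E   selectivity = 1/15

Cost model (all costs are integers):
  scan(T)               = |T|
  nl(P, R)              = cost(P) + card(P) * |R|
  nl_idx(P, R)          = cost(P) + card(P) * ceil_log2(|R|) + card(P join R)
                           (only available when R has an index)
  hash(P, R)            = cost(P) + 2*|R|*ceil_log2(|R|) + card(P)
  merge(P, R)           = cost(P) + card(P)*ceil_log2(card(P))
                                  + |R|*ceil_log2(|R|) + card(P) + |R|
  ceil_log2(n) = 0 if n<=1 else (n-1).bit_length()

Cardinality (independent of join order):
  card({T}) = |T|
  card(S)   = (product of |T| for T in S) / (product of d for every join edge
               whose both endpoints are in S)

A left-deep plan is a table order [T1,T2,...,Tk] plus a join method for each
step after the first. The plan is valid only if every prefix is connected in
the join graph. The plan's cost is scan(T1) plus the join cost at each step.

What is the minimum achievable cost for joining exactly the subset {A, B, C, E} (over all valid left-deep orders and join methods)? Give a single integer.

Selinger DP over subsets of {A,B,C,E}:
  {A}: scan cost=120, card=120
  {C}: scan cost=20, card=20
  {B}: scan cost=150, card=150
  {E}: scan cost=150, card=150
  {AC}: card=60; try (C,hash)→440, (A,merge)→1100, (C,merge)→1200, (A,hash)→1720, (A,nl)→2420, (C,nl)→2520; best=440 via (C,hash)
  {AE}: card=1200; try (A,hash)→1980, (E,nl_idx)→2280, (E,merge)→2430, (A,merge)→2460, (E,hash)→2640, (E,nl)→18120 …(+1); best=1980 via (A,hash)
  {BC}: card=300; try (B,nl_idx)→480, (C,hash)→500, (B,merge)→1490, (C,merge)→1620, (B,hash)→2440, (B,nl)→3020 …(+1); best=480 via (B,nl_idx)
  {ABC}: card=900; try (B,nl_idx)→1820, (B,merge)→2210, (A,hash)→2460, (B,hash)→2900, (A,merge)→4440, (B,nl)→9440 …(+1); best=1820 via (B,nl_idx)
  {ACE}: card=600; try (E,nl_idx)→1520, (E,merge)→2210, (E,hash)→2900, (C,hash)→3380, (E,nl)→9440, (C,merge)→16500 …(+1); best=1520 via (E,nl_idx)
  {ABCE}: card=9000; try (B,hash)→4520, (E,hash)→5120, (B,merge)→9470, (E,merge)→13070, (B,nl_idx)→15320, (E,nl_idx)→18020 …(+2); best=4520 via (B,hash)

4520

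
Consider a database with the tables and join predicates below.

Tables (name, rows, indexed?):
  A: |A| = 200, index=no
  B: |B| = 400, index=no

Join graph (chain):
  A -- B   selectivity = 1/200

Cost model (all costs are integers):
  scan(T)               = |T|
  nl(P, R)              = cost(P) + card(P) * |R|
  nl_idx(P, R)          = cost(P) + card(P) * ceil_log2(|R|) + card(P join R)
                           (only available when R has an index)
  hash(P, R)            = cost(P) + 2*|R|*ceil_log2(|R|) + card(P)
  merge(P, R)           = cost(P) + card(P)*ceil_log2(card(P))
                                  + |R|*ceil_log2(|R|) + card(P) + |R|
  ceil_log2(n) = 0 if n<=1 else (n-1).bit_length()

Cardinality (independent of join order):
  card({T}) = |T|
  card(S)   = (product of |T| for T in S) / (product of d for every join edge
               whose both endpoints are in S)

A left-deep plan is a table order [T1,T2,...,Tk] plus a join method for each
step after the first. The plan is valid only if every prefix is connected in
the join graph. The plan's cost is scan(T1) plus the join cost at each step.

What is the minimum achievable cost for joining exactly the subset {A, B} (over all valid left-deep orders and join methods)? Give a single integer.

Selinger DP over subsets of {A,B}:
  {A}: scan cost=200, card=200
  {B}: scan cost=400, card=400
  {AB}: card=400; try (A,hash)→4000, (B,merge)→6000, (A,merge)→6200, (B,hash)→7600, (B,nl)→80200, (A,nl)→80400; best=4000 via (A,hash)

4000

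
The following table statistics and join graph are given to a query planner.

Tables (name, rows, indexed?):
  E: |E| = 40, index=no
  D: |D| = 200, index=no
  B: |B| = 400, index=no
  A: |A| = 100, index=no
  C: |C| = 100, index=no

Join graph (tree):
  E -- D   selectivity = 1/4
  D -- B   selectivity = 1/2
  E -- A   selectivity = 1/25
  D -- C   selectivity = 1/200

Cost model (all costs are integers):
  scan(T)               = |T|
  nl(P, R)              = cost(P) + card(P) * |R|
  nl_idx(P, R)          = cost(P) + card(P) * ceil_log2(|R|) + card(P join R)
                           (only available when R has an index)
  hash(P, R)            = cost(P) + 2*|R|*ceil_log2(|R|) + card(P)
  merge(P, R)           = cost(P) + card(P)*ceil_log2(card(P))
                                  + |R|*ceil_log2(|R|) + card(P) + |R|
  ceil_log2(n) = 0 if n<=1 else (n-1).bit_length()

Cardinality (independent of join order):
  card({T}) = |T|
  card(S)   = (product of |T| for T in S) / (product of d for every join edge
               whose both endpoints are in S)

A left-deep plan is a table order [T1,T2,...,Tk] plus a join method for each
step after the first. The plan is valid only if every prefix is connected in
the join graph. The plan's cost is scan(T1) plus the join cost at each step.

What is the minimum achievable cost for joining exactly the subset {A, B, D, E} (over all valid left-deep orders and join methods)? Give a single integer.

Selinger DP over subsets of {A,B,D,E}:
  {E}: scan cost=40, card=40
  {D}: scan cost=200, card=200
  {B}: scan cost=400, card=400
  {A}: scan cost=100, card=100
  {DE}: card=2000; try (E,hash)→880, (D,merge)→2120, (E,merge)→2280, (D,hash)→3280, (D,nl)→8040, (E,nl)→8200; best=880 via (E,hash)
  {AE}: card=160; try (E,hash)→680, (A,merge)→1120, (E,merge)→1180, (A,hash)→1480, (A,nl)→4040, (E,nl)→4100; best=680 via (E,hash)
  {BD}: card=40000; try (D,hash)→4000, (B,merge)→6000, (D,merge)→6200, (B,hash)→7600, (B,nl)→80200, (D,nl)→80400; best=4000 via (D,hash)
  {BDE}: card=400000; try (B,hash)→10080, (B,merge)→28880, (E,hash)→44480, (E,merge)→684280, (B,nl)→800880, (E,nl)→1604000; best=10080 via (B,hash)
  {ADE}: card=8000; try (D,merge)→3920, (D,hash)→4040, (A,hash)→4280, (A,merge)→25680, (D,nl)→32680, (A,nl)→200880; best=3920 via (D,merge)
  {ABDE}: card=1600000; try (B,hash)→19120, (B,merge)→119920, (A,hash)→411480, (B,nl)→3203920, (A,merge)→8010880, (A,nl)→40010080; best=19120 via (B,hash)

19120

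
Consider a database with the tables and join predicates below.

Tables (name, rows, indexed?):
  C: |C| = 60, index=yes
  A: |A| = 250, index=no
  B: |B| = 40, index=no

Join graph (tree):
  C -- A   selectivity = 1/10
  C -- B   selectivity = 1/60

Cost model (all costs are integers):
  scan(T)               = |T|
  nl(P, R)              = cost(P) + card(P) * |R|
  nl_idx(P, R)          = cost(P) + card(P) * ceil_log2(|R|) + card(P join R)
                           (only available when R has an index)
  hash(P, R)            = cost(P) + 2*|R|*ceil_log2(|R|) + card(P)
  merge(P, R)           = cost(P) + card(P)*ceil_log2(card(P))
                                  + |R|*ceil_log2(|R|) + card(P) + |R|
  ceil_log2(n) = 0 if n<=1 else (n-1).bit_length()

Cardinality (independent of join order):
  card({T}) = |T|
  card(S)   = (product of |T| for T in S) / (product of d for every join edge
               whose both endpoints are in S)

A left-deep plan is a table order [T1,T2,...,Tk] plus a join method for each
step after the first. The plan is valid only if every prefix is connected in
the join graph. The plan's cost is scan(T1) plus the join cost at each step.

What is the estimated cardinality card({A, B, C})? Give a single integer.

1000

Tables in S: A(250), B(40), C(60)
Edges inside S: C-A(d=10), C-B(d=60)
numerator = 250 * 40 * 60 = 600000
denominator = 10 * 60 = 600
card(S) = 600000 / 600 = 1000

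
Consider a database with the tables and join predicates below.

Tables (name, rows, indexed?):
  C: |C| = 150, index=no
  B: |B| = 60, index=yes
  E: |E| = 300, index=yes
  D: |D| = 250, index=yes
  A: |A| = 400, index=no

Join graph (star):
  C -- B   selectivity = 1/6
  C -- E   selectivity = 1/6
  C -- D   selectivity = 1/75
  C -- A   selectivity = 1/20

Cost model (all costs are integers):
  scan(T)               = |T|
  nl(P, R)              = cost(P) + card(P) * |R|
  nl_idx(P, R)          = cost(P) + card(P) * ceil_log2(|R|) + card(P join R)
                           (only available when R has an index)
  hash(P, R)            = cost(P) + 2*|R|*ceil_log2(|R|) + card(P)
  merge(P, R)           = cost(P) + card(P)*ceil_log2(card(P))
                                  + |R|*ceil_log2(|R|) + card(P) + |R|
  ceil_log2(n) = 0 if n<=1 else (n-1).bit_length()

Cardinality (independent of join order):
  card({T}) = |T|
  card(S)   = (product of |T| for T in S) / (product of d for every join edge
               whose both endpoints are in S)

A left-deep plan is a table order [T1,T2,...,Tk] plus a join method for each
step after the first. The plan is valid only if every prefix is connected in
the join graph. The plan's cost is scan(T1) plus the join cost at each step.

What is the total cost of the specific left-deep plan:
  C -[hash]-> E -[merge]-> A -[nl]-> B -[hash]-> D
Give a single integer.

step 1: scan C: cost=150, card=150
step 2: join E via hash
    card(P join E) = 150*300/(6) = 7500
    cost = 150 + 2*300*9 + 150 = 5700
step 3: join A via merge
    card(P join A) = 7500*400/(20) = 150000
    cost = 5700 + 7500*13 + 400*9 + 7500 + 400 = 114700
step 4: join B via nl
    card(P join B) = 150000*60/(6) = 1500000
    cost = 114700 + 150000*60 = 9114700
step 5: join D via hash
    card(P join D) = 1500000*250/(75) = 5000000
    cost = 9114700 + 2*250*8 + 1500000 = 10618700

10618700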